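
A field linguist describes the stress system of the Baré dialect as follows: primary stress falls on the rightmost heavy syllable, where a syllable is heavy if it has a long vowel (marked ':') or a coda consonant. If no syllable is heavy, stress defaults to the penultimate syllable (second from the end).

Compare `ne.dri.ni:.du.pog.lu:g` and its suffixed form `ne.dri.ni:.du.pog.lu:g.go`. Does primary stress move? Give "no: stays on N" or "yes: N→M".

no: stays on 6

Base `ne.dri.ni:.du.pog.lu:g` (6 syllables):
  Weights: 1 ne L, 2 dri L, 3 ni: H, 4 du L, 5 pog H, 6 lu:g H.
  Heavy syllables in the domain: 3, 5, 6. The rightmost is syllable 6 (lu:g).
  → primary stress on syllable 6.
Suffixed `ne.dri.ni:.du.pog.lu:g.go` (7 syllables):
  Weights: 1 ne L, 2 dri L, 3 ni: H, 4 du L, 5 pog H, 6 lu:g H, 7 go L.
  Heavy syllables in the domain: 3, 5, 6. The rightmost is syllable 6 (lu:g).
  → primary stress on syllable 6.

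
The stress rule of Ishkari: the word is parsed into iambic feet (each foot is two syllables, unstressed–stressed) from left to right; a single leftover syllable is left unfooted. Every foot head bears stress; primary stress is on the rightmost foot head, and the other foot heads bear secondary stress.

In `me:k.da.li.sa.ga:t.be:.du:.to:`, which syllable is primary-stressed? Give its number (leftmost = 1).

Parse left to right into iambic (σˈσ) feet: (me:k.ˈda) (li.ˈsa) (ga:t.ˈbe:) (du:.ˈto:).
Foot heads (stressed positions): 2, 4, 6, 8.
End Rule Rightmost: primary stress on the rightmost head = syllable 8.
Primary stress: syllable 8 → me:k.da.li.sa.ga:t.be:.du:.ˈto:.

8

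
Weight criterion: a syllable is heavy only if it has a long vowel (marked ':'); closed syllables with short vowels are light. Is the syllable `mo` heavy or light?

light

`mo`: short vowel, open (no coda). Short vowel → light.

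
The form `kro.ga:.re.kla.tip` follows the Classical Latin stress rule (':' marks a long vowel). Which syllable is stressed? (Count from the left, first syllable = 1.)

3

Classical Latin: stress the penult if heavy (long vowel or closed), else the antepenult.
Weights: 3 re L, 4 kla L, 5 tip H.
The penult (syllable 4, kla) is light, so stress falls on the antepenult (syllable 3, re).
Stress on syllable 3: kro.ga:.ˈre.kla.tip.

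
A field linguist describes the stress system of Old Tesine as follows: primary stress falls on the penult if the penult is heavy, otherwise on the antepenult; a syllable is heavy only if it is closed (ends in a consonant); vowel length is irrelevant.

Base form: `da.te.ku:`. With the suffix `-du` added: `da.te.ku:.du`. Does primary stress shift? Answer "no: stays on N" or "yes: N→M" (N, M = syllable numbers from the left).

Base `da.te.ku:` (3 syllables):
  Weights: 1 da L, 2 te L, 3 ku: L.
  The penult (syllable 2, te) is light, so stress falls on the antepenult (syllable 1, da).
  → primary stress on syllable 1.
Suffixed `da.te.ku:.du` (4 syllables):
  Weights: 2 te L, 3 ku: L, 4 du L.
  The penult (syllable 3, ku:) is light, so stress falls on the antepenult (syllable 2, te).
  → primary stress on syllable 2.

yes: 1→2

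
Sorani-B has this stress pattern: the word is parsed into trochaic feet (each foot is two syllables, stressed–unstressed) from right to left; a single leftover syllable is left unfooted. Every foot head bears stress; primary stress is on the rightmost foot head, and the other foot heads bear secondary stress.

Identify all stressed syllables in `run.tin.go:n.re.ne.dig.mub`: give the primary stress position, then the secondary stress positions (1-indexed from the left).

Parse right to left into trochaic (ˈσσ) feet: run (ˈtin.go:n) (ˈre.ne) (ˈdig.mub). Syllable 1 is left unfooted.
Foot heads (stressed positions): 2, 4, 6.
End Rule Rightmost: primary stress on the rightmost head = syllable 6.
Secondary stress on 2, 4: run.ˌtin.go:n.ˌre.ne.ˈdig.mub.

primary 6, secondary 2, 4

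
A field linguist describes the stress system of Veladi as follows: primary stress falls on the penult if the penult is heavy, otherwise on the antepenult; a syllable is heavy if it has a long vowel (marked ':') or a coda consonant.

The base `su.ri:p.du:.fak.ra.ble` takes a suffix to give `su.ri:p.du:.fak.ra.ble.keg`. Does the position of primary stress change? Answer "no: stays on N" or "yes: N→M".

yes: 4→5

Base `su.ri:p.du:.fak.ra.ble` (6 syllables):
  Weights: 4 fak H, 5 ra L, 6 ble L.
  The penult (syllable 5, ra) is light, so stress falls on the antepenult (syllable 4, fak).
  → primary stress on syllable 4.
Suffixed `su.ri:p.du:.fak.ra.ble.keg` (7 syllables):
  Weights: 5 ra L, 6 ble L, 7 keg H.
  The penult (syllable 6, ble) is light, so stress falls on the antepenult (syllable 5, ra).
  → primary stress on syllable 5.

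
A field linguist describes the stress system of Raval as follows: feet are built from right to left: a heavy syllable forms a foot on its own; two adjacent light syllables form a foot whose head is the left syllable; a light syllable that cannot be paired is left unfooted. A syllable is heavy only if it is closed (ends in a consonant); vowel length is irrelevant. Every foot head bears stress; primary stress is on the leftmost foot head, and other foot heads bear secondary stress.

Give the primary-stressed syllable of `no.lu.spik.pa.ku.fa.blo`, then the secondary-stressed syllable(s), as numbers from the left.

Weights: 1 no L, 2 lu L, 3 spik H, 4 pa L, 5 ku L, 6 fa L, 7 blo L.
Parse right to left (heavy = foot alone; LL = one foot; stranded L unfooted): (ˈno.lu) (ˈspik) (ˈpa.ku) (ˈfa.blo).
Foot heads: 1, 3, 4, 6.
Primary stress on the leftmost head = syllable 1.
Secondary stress on 3, 4, 6: ˈno.lu.ˌspik.ˌpa.ku.ˌfa.blo.

primary 1, secondary 3, 4, 6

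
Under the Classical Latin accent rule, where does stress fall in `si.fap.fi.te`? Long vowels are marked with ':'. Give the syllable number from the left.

Classical Latin: stress the penult if heavy (long vowel or closed), else the antepenult.
Weights: 2 fap H, 3 fi L, 4 te L.
The penult (syllable 3, fi) is light, so stress falls on the antepenult (syllable 2, fap).
Stress on syllable 2: si.ˈfap.fi.te.

2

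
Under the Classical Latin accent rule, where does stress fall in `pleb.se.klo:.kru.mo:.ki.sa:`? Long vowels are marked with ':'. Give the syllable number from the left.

5

Classical Latin: stress the penult if heavy (long vowel or closed), else the antepenult.
Weights: 5 mo: H, 6 ki L, 7 sa: H.
The penult (syllable 6, ki) is light, so stress falls on the antepenult (syllable 5, mo:).
Stress on syllable 5: pleb.se.klo:.kru.ˈmo:.ki.sa:.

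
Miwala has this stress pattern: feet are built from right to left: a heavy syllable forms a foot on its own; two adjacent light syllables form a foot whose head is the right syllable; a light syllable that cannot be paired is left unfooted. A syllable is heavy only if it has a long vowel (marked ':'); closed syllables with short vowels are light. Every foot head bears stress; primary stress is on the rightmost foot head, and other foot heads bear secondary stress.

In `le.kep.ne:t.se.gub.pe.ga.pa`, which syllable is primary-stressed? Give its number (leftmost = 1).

8

Weights: 1 le L, 2 kep L, 3 ne:t H, 4 se L, 5 gub L, 6 pe L, 7 ga L, 8 pa L.
Parse right to left (heavy = foot alone; LL = one foot; stranded L unfooted): (le.ˈkep) (ˈne:t) se (gub.ˈpe) (ga.ˈpa).
Foot heads: 2, 3, 6, 8.
Primary stress on the rightmost head = syllable 8.
Primary stress: syllable 8 → le.kep.ne:t.se.gub.pe.ga.ˈpa.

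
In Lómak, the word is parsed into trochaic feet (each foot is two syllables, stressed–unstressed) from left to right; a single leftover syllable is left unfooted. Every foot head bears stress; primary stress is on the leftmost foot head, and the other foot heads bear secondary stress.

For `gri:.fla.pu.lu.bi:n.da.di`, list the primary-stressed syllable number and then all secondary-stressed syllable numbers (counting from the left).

primary 1, secondary 3, 5

Parse left to right into trochaic (ˈσσ) feet: (ˈgri:.fla) (ˈpu.lu) (ˈbi:n.da) di. Syllable 7 is left unfooted.
Foot heads (stressed positions): 1, 3, 5.
End Rule Leftmost: primary stress on the leftmost head = syllable 1.
Secondary stress on 3, 5: ˈgri:.fla.ˌpu.lu.ˌbi:n.da.di.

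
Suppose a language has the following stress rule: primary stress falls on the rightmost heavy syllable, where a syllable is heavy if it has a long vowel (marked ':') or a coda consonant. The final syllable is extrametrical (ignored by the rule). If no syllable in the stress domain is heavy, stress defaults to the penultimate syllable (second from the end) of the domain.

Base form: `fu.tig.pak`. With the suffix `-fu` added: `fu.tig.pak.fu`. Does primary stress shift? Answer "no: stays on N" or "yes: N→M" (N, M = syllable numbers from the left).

yes: 2→3

Base `fu.tig.pak` (3 syllables):
  The final syllable (3, pak) is extrametrical; the stress domain is syllables 1–2.
  Weights: 1 fu L, 2 tig H.
  Heavy syllables in the domain: 2. The rightmost is syllable 2 (tig).
  → primary stress on syllable 2.
Suffixed `fu.tig.pak.fu` (4 syllables):
  The final syllable (4, fu) is extrametrical; the stress domain is syllables 1–3.
  Weights: 1 fu L, 2 tig H, 3 pak H.
  Heavy syllables in the domain: 2, 3. The rightmost is syllable 3 (pak).
  → primary stress on syllable 3.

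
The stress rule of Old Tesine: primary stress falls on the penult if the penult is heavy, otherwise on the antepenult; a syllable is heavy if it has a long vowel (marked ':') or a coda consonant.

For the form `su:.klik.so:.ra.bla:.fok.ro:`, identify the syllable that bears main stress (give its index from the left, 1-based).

6

Weights: 5 bla: H, 6 fok H, 7 ro: H.
The penult (syllable 6, fok) is heavy, so it takes stress.
Primary stress: syllable 6 → su:.klik.so:.ra.bla:.ˈfok.ro:.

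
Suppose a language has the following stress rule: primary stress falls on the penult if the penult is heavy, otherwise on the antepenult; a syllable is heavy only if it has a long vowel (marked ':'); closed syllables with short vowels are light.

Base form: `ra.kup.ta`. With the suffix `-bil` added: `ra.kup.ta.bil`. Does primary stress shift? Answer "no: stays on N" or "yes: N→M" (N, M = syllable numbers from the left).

yes: 1→2

Base `ra.kup.ta` (3 syllables):
  Weights: 1 ra L, 2 kup L, 3 ta L.
  The penult (syllable 2, kup) is light, so stress falls on the antepenult (syllable 1, ra).
  → primary stress on syllable 1.
Suffixed `ra.kup.ta.bil` (4 syllables):
  Weights: 2 kup L, 3 ta L, 4 bil L.
  The penult (syllable 3, ta) is light, so stress falls on the antepenult (syllable 2, kup).
  → primary stress on syllable 2.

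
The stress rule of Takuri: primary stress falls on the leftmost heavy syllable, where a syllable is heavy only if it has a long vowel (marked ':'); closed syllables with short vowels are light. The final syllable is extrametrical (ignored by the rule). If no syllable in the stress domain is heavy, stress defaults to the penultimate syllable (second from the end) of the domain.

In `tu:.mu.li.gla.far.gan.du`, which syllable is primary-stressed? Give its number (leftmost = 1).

The final syllable (7, du) is extrametrical; the stress domain is syllables 1–6.
Weights: 1 tu: H, 2 mu L, 3 li L, 4 gla L, 5 far L, 6 gan L.
Heavy syllables in the domain: 1. The leftmost is syllable 1 (tu:).
Primary stress: syllable 1 → ˈtu:.mu.li.gla.far.gan.du.

1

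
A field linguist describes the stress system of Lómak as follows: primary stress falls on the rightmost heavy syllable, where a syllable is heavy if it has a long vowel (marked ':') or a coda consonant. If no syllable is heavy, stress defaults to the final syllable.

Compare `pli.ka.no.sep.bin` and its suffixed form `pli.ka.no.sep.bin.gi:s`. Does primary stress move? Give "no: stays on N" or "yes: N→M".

Base `pli.ka.no.sep.bin` (5 syllables):
  Weights: 1 pli L, 2 ka L, 3 no L, 4 sep H, 5 bin H.
  Heavy syllables in the domain: 4, 5. The rightmost is syllable 5 (bin).
  → primary stress on syllable 5.
Suffixed `pli.ka.no.sep.bin.gi:s` (6 syllables):
  Weights: 1 pli L, 2 ka L, 3 no L, 4 sep H, 5 bin H, 6 gi:s H.
  Heavy syllables in the domain: 4, 5, 6. The rightmost is syllable 6 (gi:s).
  → primary stress on syllable 6.

yes: 5→6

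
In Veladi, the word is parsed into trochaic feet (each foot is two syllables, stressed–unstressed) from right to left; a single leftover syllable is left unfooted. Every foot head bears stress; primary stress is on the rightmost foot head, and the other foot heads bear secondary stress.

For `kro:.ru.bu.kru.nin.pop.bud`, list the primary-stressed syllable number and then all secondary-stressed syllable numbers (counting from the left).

primary 6, secondary 2, 4

Parse right to left into trochaic (ˈσσ) feet: kro: (ˈru.bu) (ˈkru.nin) (ˈpop.bud). Syllable 1 is left unfooted.
Foot heads (stressed positions): 2, 4, 6.
End Rule Rightmost: primary stress on the rightmost head = syllable 6.
Secondary stress on 2, 4: kro:.ˌru.bu.ˌkru.nin.ˈpop.bud.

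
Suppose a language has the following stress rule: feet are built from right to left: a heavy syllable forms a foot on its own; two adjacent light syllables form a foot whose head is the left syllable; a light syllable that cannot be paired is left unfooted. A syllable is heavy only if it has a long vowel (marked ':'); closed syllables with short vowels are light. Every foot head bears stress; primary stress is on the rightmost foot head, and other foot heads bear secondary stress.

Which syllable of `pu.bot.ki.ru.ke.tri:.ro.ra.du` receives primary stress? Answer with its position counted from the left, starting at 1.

8

Weights: 1 pu L, 2 bot L, 3 ki L, 4 ru L, 5 ke L, 6 tri: H, 7 ro L, 8 ra L, 9 du L.
Parse right to left (heavy = foot alone; LL = one foot; stranded L unfooted): pu (ˈbot.ki) (ˈru.ke) (ˈtri:) ro (ˈra.du).
Foot heads: 2, 4, 6, 8.
Primary stress on the rightmost head = syllable 8.
Primary stress: syllable 8 → pu.bot.ki.ru.ke.tri:.ro.ˈra.du.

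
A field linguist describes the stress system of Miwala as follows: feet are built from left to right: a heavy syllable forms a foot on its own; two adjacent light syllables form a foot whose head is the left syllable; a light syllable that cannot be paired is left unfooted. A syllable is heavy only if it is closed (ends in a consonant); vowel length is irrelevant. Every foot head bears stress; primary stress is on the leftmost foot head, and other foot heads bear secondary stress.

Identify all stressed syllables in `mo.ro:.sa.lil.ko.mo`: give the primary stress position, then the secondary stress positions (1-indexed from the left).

Weights: 1 mo L, 2 ro: L, 3 sa L, 4 lil H, 5 ko L, 6 mo L.
Parse left to right (heavy = foot alone; LL = one foot; stranded L unfooted): (ˈmo.ro:) sa (ˈlil) (ˈko.mo).
Foot heads: 1, 4, 5.
Primary stress on the leftmost head = syllable 1.
Secondary stress on 4, 5: ˈmo.ro:.sa.ˌlil.ˌko.mo.

primary 1, secondary 4, 5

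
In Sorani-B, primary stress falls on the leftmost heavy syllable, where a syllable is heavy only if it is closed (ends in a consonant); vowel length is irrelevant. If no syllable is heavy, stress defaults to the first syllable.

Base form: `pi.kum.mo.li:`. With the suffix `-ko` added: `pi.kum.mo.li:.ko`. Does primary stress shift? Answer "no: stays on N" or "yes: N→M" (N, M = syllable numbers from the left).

Base `pi.kum.mo.li:` (4 syllables):
  Weights: 1 pi L, 2 kum H, 3 mo L, 4 li: L.
  Heavy syllables in the domain: 2. The leftmost is syllable 2 (kum).
  → primary stress on syllable 2.
Suffixed `pi.kum.mo.li:.ko` (5 syllables):
  Weights: 1 pi L, 2 kum H, 3 mo L, 4 li: L, 5 ko L.
  Heavy syllables in the domain: 2. The leftmost is syllable 2 (kum).
  → primary stress on syllable 2.

no: stays on 2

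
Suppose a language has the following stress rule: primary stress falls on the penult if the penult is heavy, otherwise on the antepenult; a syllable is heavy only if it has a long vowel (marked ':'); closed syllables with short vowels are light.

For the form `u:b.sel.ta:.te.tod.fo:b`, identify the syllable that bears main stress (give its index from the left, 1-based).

Weights: 4 te L, 5 tod L, 6 fo:b H.
The penult (syllable 5, tod) is light, so stress falls on the antepenult (syllable 4, te).
Primary stress: syllable 4 → u:b.sel.ta:.ˈte.tod.fo:b.

4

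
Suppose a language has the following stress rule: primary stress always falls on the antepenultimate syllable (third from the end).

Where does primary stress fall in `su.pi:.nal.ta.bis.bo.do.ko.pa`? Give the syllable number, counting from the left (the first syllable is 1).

7

The word has 9 syllables; the antepenultimate syllable (third from the end) is syllable 7 (do).
Primary stress: syllable 7 → su.pi:.nal.ta.bis.bo.ˈdo.ko.pa.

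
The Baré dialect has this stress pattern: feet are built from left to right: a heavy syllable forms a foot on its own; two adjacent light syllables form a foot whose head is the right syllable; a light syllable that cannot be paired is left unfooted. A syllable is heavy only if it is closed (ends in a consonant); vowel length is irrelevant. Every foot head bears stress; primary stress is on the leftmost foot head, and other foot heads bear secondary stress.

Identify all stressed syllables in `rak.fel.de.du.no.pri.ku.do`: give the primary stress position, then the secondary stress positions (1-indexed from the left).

Weights: 1 rak H, 2 fel H, 3 de L, 4 du L, 5 no L, 6 pri L, 7 ku L, 8 do L.
Parse left to right (heavy = foot alone; LL = one foot; stranded L unfooted): (ˈrak) (ˈfel) (de.ˈdu) (no.ˈpri) (ku.ˈdo).
Foot heads: 1, 2, 4, 6, 8.
Primary stress on the leftmost head = syllable 1.
Secondary stress on 2, 4, 6, 8: ˈrak.ˌfel.de.ˌdu.no.ˌpri.ku.ˌdo.

primary 1, secondary 2, 4, 6, 8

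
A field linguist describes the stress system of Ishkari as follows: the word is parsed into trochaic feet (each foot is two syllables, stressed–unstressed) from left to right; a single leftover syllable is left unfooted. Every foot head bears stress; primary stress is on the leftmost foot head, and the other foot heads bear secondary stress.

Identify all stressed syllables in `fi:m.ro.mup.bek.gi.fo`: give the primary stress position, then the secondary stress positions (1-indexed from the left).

primary 1, secondary 3, 5

Parse left to right into trochaic (ˈσσ) feet: (ˈfi:m.ro) (ˈmup.bek) (ˈgi.fo).
Foot heads (stressed positions): 1, 3, 5.
End Rule Leftmost: primary stress on the leftmost head = syllable 1.
Secondary stress on 3, 5: ˈfi:m.ro.ˌmup.bek.ˌgi.fo.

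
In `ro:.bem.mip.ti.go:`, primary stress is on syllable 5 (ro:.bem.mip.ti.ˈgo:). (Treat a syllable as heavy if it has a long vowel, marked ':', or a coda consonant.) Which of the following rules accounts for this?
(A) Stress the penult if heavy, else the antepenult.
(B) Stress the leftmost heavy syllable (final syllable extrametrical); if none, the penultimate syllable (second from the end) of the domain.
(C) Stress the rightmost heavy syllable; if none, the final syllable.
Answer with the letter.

C

Rule A → syllable 3 (observed: 5).
Rule B → syllable 1 (observed: 5).
Rule C → syllable 5 ✓.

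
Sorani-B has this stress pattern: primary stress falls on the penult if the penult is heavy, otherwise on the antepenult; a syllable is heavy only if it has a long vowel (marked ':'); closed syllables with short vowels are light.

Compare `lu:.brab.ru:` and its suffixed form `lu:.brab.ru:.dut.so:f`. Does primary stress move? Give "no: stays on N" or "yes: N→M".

yes: 1→3

Base `lu:.brab.ru:` (3 syllables):
  Weights: 1 lu: H, 2 brab L, 3 ru: H.
  The penult (syllable 2, brab) is light, so stress falls on the antepenult (syllable 1, lu:).
  → primary stress on syllable 1.
Suffixed `lu:.brab.ru:.dut.so:f` (5 syllables):
  Weights: 3 ru: H, 4 dut L, 5 so:f H.
  The penult (syllable 4, dut) is light, so stress falls on the antepenult (syllable 3, ru:).
  → primary stress on syllable 3.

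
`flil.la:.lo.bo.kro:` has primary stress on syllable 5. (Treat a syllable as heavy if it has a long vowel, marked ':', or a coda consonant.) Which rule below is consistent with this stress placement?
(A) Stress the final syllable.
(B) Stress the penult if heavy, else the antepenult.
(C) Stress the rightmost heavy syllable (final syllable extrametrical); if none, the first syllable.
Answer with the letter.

Rule A → syllable 5 ✓.
Rule B → syllable 3 (observed: 5).
Rule C → syllable 2 (observed: 5).

A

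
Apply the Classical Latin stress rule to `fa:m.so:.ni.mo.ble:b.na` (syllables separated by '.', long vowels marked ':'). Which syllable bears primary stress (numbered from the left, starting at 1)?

Classical Latin: stress the penult if heavy (long vowel or closed), else the antepenult.
Weights: 4 mo L, 5 ble:b H, 6 na L.
The penult (syllable 5, ble:b) is heavy, so it takes stress.
Stress on syllable 5: fa:m.so:.ni.mo.ˈble:b.na.

5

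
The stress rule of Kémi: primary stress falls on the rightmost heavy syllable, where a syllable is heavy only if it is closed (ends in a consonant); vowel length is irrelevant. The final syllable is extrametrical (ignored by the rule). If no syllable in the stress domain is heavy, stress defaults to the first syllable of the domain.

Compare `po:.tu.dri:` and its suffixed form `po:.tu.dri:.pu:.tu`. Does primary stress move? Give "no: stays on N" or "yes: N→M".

Base `po:.tu.dri:` (3 syllables):
  The final syllable (3, dri:) is extrametrical; the stress domain is syllables 1–2.
  Weights: 1 po: L, 2 tu L.
  No heavy syllable in the domain; default to the first syllable of the domain = syllable 1.
  → primary stress on syllable 1.
Suffixed `po:.tu.dri:.pu:.tu` (5 syllables):
  The final syllable (5, tu) is extrametrical; the stress domain is syllables 1–4.
  Weights: 1 po: L, 2 tu L, 3 dri: L, 4 pu: L.
  No heavy syllable in the domain; default to the first syllable of the domain = syllable 1.
  → primary stress on syllable 1.

no: stays on 1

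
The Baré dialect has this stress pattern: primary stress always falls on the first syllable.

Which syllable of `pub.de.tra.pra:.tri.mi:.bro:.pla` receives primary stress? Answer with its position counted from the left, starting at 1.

The word has 8 syllables; the first syllable is syllable 1 (pub).
Primary stress: syllable 1 → ˈpub.de.tra.pra:.tri.mi:.bro:.pla.

1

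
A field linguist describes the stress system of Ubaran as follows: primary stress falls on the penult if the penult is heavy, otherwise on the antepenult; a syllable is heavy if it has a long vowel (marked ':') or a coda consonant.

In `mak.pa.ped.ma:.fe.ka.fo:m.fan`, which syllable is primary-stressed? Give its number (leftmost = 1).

7

Weights: 6 ka L, 7 fo:m H, 8 fan H.
The penult (syllable 7, fo:m) is heavy, so it takes stress.
Primary stress: syllable 7 → mak.pa.ped.ma:.fe.ka.ˈfo:m.fan.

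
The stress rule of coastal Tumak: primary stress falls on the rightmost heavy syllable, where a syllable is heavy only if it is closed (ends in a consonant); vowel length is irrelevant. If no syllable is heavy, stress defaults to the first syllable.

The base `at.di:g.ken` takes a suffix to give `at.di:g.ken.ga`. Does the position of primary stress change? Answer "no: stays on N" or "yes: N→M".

Base `at.di:g.ken` (3 syllables):
  Weights: 1 at H, 2 di:g H, 3 ken H.
  Heavy syllables in the domain: 1, 2, 3. The rightmost is syllable 3 (ken).
  → primary stress on syllable 3.
Suffixed `at.di:g.ken.ga` (4 syllables):
  Weights: 1 at H, 2 di:g H, 3 ken H, 4 ga L.
  Heavy syllables in the domain: 1, 2, 3. The rightmost is syllable 3 (ken).
  → primary stress on syllable 3.

no: stays on 3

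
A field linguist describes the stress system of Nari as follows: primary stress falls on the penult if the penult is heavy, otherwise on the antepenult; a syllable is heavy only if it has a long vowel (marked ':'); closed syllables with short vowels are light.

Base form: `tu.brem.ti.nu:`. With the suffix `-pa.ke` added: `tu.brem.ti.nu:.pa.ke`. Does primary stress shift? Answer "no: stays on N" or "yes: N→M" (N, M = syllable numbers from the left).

yes: 2→4

Base `tu.brem.ti.nu:` (4 syllables):
  Weights: 2 brem L, 3 ti L, 4 nu: H.
  The penult (syllable 3, ti) is light, so stress falls on the antepenult (syllable 2, brem).
  → primary stress on syllable 2.
Suffixed `tu.brem.ti.nu:.pa.ke` (6 syllables):
  Weights: 4 nu: H, 5 pa L, 6 ke L.
  The penult (syllable 5, pa) is light, so stress falls on the antepenult (syllable 4, nu:).
  → primary stress on syllable 4.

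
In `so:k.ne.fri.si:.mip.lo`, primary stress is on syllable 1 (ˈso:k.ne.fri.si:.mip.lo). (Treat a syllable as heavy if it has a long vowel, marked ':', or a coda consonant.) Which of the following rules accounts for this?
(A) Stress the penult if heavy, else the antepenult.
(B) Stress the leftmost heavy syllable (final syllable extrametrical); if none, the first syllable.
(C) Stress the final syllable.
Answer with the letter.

B

Rule A → syllable 5 (observed: 1).
Rule B → syllable 1 ✓.
Rule C → syllable 6 (observed: 1).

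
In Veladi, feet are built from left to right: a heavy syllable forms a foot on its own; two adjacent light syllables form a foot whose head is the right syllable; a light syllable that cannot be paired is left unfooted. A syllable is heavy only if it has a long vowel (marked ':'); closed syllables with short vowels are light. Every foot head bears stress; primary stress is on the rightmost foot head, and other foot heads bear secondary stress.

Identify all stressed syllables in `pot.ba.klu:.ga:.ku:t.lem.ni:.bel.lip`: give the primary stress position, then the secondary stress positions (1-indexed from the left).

primary 9, secondary 2, 3, 4, 5, 7

Weights: 1 pot L, 2 ba L, 3 klu: H, 4 ga: H, 5 ku:t H, 6 lem L, 7 ni: H, 8 bel L, 9 lip L.
Parse left to right (heavy = foot alone; LL = one foot; stranded L unfooted): (pot.ˈba) (ˈklu:) (ˈga:) (ˈku:t) lem (ˈni:) (bel.ˈlip).
Foot heads: 2, 3, 4, 5, 7, 9.
Primary stress on the rightmost head = syllable 9.
Secondary stress on 2, 3, 4, 5, 7: pot.ˌba.ˌklu:.ˌga:.ˌku:t.lem.ˌni:.bel.ˈlip.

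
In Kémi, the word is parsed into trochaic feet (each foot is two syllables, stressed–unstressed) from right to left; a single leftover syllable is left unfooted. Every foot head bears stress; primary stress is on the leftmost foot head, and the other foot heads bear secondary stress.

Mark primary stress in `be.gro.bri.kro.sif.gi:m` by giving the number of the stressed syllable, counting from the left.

1

Parse right to left into trochaic (ˈσσ) feet: (ˈbe.gro) (ˈbri.kro) (ˈsif.gi:m).
Foot heads (stressed positions): 1, 3, 5.
End Rule Leftmost: primary stress on the leftmost head = syllable 1.
Primary stress: syllable 1 → ˈbe.gro.bri.kro.sif.gi:m.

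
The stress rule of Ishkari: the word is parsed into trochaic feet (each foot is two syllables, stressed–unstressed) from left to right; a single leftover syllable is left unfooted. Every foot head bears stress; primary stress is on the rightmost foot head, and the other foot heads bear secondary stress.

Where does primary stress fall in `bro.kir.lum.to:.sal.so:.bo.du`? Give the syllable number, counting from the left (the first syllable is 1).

Parse left to right into trochaic (ˈσσ) feet: (ˈbro.kir) (ˈlum.to:) (ˈsal.so:) (ˈbo.du).
Foot heads (stressed positions): 1, 3, 5, 7.
End Rule Rightmost: primary stress on the rightmost head = syllable 7.
Primary stress: syllable 7 → bro.kir.lum.to:.sal.so:.ˈbo.du.

7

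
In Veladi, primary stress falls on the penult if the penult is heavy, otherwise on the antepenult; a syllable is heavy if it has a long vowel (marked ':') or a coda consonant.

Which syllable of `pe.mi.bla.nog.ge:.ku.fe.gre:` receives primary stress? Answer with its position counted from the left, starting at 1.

6

Weights: 6 ku L, 7 fe L, 8 gre: H.
The penult (syllable 7, fe) is light, so stress falls on the antepenult (syllable 6, ku).
Primary stress: syllable 6 → pe.mi.bla.nog.ge:.ˈku.fe.gre:.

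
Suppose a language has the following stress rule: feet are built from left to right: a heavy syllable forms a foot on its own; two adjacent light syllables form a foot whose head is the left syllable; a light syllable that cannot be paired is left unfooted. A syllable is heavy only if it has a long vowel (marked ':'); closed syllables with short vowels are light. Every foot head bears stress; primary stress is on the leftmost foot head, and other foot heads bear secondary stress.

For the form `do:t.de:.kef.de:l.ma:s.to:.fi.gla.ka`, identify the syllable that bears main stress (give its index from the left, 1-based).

Weights: 1 do:t H, 2 de: H, 3 kef L, 4 de:l H, 5 ma:s H, 6 to: H, 7 fi L, 8 gla L, 9 ka L.
Parse left to right (heavy = foot alone; LL = one foot; stranded L unfooted): (ˈdo:t) (ˈde:) kef (ˈde:l) (ˈma:s) (ˈto:) (ˈfi.gla) ka.
Foot heads: 1, 2, 4, 5, 6, 7.
Primary stress on the leftmost head = syllable 1.
Primary stress: syllable 1 → ˈdo:t.de:.kef.de:l.ma:s.to:.fi.gla.ka.

1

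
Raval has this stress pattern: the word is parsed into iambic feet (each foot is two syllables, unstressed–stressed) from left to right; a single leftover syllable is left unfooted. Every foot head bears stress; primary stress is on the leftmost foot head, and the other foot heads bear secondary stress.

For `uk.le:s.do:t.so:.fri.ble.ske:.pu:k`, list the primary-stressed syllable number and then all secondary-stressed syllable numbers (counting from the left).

primary 2, secondary 4, 6, 8

Parse left to right into iambic (σˈσ) feet: (uk.ˈle:s) (do:t.ˈso:) (fri.ˈble) (ske:.ˈpu:k).
Foot heads (stressed positions): 2, 4, 6, 8.
End Rule Leftmost: primary stress on the leftmost head = syllable 2.
Secondary stress on 4, 6, 8: uk.ˈle:s.do:t.ˌso:.fri.ˌble.ske:.ˌpu:k.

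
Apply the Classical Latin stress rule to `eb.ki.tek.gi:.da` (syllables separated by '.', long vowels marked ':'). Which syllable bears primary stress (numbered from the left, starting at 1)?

Classical Latin: stress the penult if heavy (long vowel or closed), else the antepenult.
Weights: 3 tek H, 4 gi: H, 5 da L.
The penult (syllable 4, gi:) is heavy, so it takes stress.
Stress on syllable 4: eb.ki.tek.ˈgi:.da.

4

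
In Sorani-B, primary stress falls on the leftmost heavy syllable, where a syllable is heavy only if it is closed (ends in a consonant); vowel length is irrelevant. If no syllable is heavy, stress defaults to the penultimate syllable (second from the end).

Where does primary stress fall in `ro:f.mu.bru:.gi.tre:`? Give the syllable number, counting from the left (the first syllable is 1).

Weights: 1 ro:f H, 2 mu L, 3 bru: L, 4 gi L, 5 tre: L.
Heavy syllables in the domain: 1. The leftmost is syllable 1 (ro:f).
Primary stress: syllable 1 → ˈro:f.mu.bru:.gi.tre:.

1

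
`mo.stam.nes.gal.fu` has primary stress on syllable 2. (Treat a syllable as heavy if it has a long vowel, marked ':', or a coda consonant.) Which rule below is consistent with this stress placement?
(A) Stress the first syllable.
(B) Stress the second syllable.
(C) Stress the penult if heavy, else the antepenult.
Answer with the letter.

B

Rule A → syllable 1 (observed: 2).
Rule B → syllable 2 ✓.
Rule C → syllable 4 (observed: 2).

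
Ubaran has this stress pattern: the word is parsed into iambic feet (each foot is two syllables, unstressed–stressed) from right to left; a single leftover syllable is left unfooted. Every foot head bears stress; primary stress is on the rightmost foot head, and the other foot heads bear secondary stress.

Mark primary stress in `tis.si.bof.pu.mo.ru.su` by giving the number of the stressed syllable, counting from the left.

Parse right to left into iambic (σˈσ) feet: tis (si.ˈbof) (pu.ˈmo) (ru.ˈsu). Syllable 1 is left unfooted.
Foot heads (stressed positions): 3, 5, 7.
End Rule Rightmost: primary stress on the rightmost head = syllable 7.
Primary stress: syllable 7 → tis.si.bof.pu.mo.ru.ˈsu.

7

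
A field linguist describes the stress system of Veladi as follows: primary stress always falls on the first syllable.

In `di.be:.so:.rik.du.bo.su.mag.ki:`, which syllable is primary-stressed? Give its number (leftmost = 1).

The word has 9 syllables; the first syllable is syllable 1 (di).
Primary stress: syllable 1 → ˈdi.be:.so:.rik.du.bo.su.mag.ki:.

1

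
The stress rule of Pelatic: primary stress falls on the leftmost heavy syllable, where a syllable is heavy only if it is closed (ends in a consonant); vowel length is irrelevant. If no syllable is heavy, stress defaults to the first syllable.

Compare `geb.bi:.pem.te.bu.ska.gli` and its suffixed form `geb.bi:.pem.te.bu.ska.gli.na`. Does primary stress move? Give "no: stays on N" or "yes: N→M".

no: stays on 1

Base `geb.bi:.pem.te.bu.ska.gli` (7 syllables):
  Weights: 1 geb H, 2 bi: L, 3 pem H, 4 te L, 5 bu L, 6 ska L, 7 gli L.
  Heavy syllables in the domain: 1, 3. The leftmost is syllable 1 (geb).
  → primary stress on syllable 1.
Suffixed `geb.bi:.pem.te.bu.ska.gli.na` (8 syllables):
  Weights: 1 geb H, 2 bi: L, 3 pem H, 4 te L, 5 bu L, 6 ska L, 7 gli L, 8 na L.
  Heavy syllables in the domain: 1, 3. The leftmost is syllable 1 (geb).
  → primary stress on syllable 1.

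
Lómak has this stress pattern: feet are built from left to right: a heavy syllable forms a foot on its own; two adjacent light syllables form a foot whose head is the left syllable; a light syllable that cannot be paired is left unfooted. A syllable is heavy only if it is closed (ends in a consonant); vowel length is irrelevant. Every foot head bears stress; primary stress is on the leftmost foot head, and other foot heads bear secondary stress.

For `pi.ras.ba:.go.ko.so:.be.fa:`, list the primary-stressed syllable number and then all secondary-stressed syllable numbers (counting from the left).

primary 2, secondary 3, 5, 7

Weights: 1 pi L, 2 ras H, 3 ba: L, 4 go L, 5 ko L, 6 so: L, 7 be L, 8 fa: L.
Parse left to right (heavy = foot alone; LL = one foot; stranded L unfooted): pi (ˈras) (ˈba:.go) (ˈko.so:) (ˈbe.fa:).
Foot heads: 2, 3, 5, 7.
Primary stress on the leftmost head = syllable 2.
Secondary stress on 3, 5, 7: pi.ˈras.ˌba:.go.ˌko.so:.ˌbe.fa:.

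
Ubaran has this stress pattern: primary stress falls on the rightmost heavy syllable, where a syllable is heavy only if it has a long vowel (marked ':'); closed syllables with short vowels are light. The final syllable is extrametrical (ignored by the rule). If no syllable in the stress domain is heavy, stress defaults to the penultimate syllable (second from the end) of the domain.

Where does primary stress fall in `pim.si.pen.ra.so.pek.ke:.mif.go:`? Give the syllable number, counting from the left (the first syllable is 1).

7

The final syllable (9, go:) is extrametrical; the stress domain is syllables 1–8.
Weights: 1 pim L, 2 si L, 3 pen L, 4 ra L, 5 so L, 6 pek L, 7 ke: H, 8 mif L.
Heavy syllables in the domain: 7. The rightmost is syllable 7 (ke:).
Primary stress: syllable 7 → pim.si.pen.ra.so.pek.ˈke:.mif.go:.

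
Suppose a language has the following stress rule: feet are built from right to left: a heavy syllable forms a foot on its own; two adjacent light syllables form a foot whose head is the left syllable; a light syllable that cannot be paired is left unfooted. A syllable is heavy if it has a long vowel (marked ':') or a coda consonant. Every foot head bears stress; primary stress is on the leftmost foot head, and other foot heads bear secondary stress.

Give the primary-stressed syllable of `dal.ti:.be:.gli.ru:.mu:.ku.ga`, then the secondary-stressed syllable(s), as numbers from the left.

primary 1, secondary 2, 3, 5, 6, 7

Weights: 1 dal H, 2 ti: H, 3 be: H, 4 gli L, 5 ru: H, 6 mu: H, 7 ku L, 8 ga L.
Parse right to left (heavy = foot alone; LL = one foot; stranded L unfooted): (ˈdal) (ˈti:) (ˈbe:) gli (ˈru:) (ˈmu:) (ˈku.ga).
Foot heads: 1, 2, 3, 5, 6, 7.
Primary stress on the leftmost head = syllable 1.
Secondary stress on 2, 3, 5, 6, 7: ˈdal.ˌti:.ˌbe:.gli.ˌru:.ˌmu:.ˌku.ga.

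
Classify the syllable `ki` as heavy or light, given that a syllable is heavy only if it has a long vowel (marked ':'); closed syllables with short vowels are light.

`ki`: short vowel, open (no coda). Short vowel → light.

light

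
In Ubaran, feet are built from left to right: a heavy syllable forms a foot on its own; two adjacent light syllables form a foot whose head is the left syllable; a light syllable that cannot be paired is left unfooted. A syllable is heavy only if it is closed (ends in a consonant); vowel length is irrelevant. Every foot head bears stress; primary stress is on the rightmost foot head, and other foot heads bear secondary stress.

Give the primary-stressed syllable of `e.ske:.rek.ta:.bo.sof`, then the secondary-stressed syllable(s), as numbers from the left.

Weights: 1 e L, 2 ske: L, 3 rek H, 4 ta: L, 5 bo L, 6 sof H.
Parse left to right (heavy = foot alone; LL = one foot; stranded L unfooted): (ˈe.ske:) (ˈrek) (ˈta:.bo) (ˈsof).
Foot heads: 1, 3, 4, 6.
Primary stress on the rightmost head = syllable 6.
Secondary stress on 1, 3, 4: ˌe.ske:.ˌrek.ˌta:.bo.ˈsof.

primary 6, secondary 1, 3, 4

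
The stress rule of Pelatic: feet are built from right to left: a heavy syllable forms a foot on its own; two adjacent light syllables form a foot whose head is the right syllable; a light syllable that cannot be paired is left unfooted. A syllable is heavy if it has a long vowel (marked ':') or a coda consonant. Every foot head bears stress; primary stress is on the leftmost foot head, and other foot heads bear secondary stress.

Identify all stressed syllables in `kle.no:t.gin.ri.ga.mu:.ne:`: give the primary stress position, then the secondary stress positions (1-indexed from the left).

Weights: 1 kle L, 2 no:t H, 3 gin H, 4 ri L, 5 ga L, 6 mu: H, 7 ne: H.
Parse right to left (heavy = foot alone; LL = one foot; stranded L unfooted): kle (ˈno:t) (ˈgin) (ri.ˈga) (ˈmu:) (ˈne:).
Foot heads: 2, 3, 5, 6, 7.
Primary stress on the leftmost head = syllable 2.
Secondary stress on 3, 5, 6, 7: kle.ˈno:t.ˌgin.ri.ˌga.ˌmu:.ˌne:.

primary 2, secondary 3, 5, 6, 7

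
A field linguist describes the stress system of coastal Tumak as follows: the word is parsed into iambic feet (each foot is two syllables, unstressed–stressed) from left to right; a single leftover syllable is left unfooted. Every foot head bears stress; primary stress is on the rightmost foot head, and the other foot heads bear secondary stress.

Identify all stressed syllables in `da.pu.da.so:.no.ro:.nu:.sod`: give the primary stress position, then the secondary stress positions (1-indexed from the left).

primary 8, secondary 2, 4, 6

Parse left to right into iambic (σˈσ) feet: (da.ˈpu) (da.ˈso:) (no.ˈro:) (nu:.ˈsod).
Foot heads (stressed positions): 2, 4, 6, 8.
End Rule Rightmost: primary stress on the rightmost head = syllable 8.
Secondary stress on 2, 4, 6: da.ˌpu.da.ˌso:.no.ˌro:.nu:.ˈsod.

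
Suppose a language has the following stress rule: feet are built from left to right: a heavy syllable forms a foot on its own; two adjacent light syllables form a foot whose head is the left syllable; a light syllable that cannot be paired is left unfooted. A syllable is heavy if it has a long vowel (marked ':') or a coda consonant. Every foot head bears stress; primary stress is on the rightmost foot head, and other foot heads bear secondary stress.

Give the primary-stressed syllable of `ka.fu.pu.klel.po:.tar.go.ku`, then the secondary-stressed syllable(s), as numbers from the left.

primary 7, secondary 1, 4, 5, 6

Weights: 1 ka L, 2 fu L, 3 pu L, 4 klel H, 5 po: H, 6 tar H, 7 go L, 8 ku L.
Parse left to right (heavy = foot alone; LL = one foot; stranded L unfooted): (ˈka.fu) pu (ˈklel) (ˈpo:) (ˈtar) (ˈgo.ku).
Foot heads: 1, 4, 5, 6, 7.
Primary stress on the rightmost head = syllable 7.
Secondary stress on 1, 4, 5, 6: ˌka.fu.pu.ˌklel.ˌpo:.ˌtar.ˈgo.ku.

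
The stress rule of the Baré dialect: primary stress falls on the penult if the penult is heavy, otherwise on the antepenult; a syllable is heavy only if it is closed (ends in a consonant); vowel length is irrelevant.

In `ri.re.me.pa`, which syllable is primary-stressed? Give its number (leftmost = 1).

Weights: 2 re L, 3 me L, 4 pa L.
The penult (syllable 3, me) is light, so stress falls on the antepenult (syllable 2, re).
Primary stress: syllable 2 → ri.ˈre.me.pa.

2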